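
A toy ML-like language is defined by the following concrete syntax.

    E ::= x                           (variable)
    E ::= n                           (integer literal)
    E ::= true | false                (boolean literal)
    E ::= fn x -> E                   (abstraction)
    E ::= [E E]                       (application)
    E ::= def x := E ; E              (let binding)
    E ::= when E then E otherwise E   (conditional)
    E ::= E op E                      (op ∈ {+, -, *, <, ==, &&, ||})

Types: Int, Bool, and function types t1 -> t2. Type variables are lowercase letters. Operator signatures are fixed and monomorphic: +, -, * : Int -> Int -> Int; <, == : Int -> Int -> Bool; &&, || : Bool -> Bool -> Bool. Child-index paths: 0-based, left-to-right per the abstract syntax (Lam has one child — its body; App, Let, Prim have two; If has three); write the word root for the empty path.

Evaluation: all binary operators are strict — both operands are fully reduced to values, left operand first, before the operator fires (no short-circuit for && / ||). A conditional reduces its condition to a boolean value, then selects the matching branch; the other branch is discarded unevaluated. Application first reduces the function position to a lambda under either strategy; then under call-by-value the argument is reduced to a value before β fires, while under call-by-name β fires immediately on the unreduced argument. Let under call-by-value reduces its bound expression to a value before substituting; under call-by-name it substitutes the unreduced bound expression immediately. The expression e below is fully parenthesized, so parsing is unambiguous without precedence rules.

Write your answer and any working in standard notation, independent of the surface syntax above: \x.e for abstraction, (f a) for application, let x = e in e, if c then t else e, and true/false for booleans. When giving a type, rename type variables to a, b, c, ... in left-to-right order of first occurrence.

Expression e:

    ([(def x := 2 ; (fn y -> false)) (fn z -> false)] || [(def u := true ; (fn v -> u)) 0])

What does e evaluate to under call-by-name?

Answer: true

Working:
step 0: (((let x = 2 in (\y.false)) (\z.false)) || ((let u = true in (\v.u)) 0))
step 1: [let@0.0] (((\y.false) (\z.false)) || ((let u = true in (\v.u)) 0))
step 2: [beta@0] (false || ((let u = true in (\v.u)) 0))
step 3: [let@1.0] (false || ((\v.true) 0))
step 4: [beta@1] (false || true)
step 5: [delta@root] true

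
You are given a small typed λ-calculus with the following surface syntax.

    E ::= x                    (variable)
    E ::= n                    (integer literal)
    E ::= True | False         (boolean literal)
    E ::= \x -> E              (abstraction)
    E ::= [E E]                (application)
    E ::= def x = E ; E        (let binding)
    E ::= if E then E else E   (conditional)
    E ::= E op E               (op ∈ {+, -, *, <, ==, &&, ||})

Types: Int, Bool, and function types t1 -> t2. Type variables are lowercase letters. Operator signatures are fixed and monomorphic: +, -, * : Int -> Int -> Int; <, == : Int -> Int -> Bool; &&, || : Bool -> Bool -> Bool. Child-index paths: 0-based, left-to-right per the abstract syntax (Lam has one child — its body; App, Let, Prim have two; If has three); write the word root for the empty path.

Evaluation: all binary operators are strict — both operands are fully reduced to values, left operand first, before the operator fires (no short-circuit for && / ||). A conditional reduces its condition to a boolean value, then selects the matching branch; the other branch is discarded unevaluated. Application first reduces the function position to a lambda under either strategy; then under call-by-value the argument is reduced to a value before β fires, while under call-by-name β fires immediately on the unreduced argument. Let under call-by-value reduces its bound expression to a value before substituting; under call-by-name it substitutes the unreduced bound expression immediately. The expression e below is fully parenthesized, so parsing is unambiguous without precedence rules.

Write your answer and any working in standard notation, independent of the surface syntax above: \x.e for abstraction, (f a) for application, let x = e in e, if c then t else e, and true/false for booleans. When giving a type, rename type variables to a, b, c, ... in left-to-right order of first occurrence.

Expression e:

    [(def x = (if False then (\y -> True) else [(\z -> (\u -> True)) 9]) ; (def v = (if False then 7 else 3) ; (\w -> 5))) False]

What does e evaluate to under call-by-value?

Answer: 5

Derivation:
step 0: ((let x = (if false then (\y.true) else ((\z.(\u.true)) 9)) in (let v = (if false then 7 else 3) in (\w.5))) false)
step 1: [if@0.0] ((let x = ((\z.(\u.true)) 9) in (let v = (if false then 7 else 3) in (\w.5))) false)
step 2: [beta@0.0] ((let x = (\u.true) in (let v = (if false then 7 else 3) in (\w.5))) false)
step 3: [let@0] ((let v = (if false then 7 else 3) in (\w.5)) false)
step 4: [if@0.0] ((let v = 3 in (\w.5)) false)
step 5: [let@0] ((\w.5) false)
step 6: [beta@root] 5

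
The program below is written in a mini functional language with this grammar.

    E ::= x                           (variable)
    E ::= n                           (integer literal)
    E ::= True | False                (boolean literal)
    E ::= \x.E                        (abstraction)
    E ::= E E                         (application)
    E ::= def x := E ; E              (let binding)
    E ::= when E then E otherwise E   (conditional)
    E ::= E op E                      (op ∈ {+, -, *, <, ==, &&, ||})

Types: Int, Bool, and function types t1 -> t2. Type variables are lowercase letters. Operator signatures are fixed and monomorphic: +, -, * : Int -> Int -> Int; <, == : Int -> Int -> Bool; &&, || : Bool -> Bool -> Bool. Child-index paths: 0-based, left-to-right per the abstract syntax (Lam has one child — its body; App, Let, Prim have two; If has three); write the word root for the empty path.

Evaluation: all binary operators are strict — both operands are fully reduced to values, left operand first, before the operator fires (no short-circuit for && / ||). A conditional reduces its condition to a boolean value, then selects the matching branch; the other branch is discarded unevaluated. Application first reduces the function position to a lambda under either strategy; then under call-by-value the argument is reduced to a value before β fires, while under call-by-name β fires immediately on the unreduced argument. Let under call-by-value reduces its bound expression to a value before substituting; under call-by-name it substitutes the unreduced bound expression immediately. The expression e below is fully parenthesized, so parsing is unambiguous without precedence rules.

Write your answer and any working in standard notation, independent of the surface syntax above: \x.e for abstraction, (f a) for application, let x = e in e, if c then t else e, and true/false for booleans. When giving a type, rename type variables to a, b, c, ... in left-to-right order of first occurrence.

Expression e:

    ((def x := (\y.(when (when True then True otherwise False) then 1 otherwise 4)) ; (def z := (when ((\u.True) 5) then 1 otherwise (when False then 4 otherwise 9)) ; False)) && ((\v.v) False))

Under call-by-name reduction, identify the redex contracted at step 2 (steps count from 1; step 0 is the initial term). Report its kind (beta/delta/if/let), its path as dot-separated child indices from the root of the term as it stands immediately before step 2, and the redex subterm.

Trace:
step 0: ((let x = (\y.(if (if true then true else false) then 1 else 4)) in (let z = (if ((\u.true) 5) then 1 else (if false then 4 else 9)) in false)) && ((\v.v) false))
step 1: [let@0] ((let z = (if ((\u.true) 5) then 1 else (if false then 4 else 9)) in false) && ((\v.v) false))
step 2: [let@0] (false && ((\v.v) false))

Answer: let at 0 : (let z = (if ((\u.true) 5) then 1 else (if false then 4 else 9)) in false)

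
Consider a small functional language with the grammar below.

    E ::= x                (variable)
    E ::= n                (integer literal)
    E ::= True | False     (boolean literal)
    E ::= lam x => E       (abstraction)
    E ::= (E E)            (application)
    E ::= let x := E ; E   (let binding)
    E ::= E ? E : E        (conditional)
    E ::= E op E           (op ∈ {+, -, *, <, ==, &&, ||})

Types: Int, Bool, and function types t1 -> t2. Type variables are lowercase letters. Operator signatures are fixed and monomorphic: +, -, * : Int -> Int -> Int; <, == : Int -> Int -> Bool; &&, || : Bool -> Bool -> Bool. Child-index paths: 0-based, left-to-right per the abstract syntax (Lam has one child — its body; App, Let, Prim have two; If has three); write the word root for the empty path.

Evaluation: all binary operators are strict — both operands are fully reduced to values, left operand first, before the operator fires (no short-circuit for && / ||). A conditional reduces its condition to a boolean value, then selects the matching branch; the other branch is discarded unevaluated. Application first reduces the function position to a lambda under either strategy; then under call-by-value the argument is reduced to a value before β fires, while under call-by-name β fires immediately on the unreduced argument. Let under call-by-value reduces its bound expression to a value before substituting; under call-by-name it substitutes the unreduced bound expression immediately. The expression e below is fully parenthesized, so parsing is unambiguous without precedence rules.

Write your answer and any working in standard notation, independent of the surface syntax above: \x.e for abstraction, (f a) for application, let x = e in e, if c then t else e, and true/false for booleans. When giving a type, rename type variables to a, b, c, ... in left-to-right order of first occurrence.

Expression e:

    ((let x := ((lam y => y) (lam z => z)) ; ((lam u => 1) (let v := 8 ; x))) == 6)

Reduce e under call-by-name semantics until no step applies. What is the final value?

Answer: false

Working:
step 0: ((let x = ((\y.y) (\z.z)) in ((\u.1) (let v = 8 in x))) == 6)
step 1: [let@0] (((\u.1) (let v = 8 in ((\y.y) (\z.z)))) == 6)
step 2: [beta@0] (1 == 6)
step 3: [delta@root] false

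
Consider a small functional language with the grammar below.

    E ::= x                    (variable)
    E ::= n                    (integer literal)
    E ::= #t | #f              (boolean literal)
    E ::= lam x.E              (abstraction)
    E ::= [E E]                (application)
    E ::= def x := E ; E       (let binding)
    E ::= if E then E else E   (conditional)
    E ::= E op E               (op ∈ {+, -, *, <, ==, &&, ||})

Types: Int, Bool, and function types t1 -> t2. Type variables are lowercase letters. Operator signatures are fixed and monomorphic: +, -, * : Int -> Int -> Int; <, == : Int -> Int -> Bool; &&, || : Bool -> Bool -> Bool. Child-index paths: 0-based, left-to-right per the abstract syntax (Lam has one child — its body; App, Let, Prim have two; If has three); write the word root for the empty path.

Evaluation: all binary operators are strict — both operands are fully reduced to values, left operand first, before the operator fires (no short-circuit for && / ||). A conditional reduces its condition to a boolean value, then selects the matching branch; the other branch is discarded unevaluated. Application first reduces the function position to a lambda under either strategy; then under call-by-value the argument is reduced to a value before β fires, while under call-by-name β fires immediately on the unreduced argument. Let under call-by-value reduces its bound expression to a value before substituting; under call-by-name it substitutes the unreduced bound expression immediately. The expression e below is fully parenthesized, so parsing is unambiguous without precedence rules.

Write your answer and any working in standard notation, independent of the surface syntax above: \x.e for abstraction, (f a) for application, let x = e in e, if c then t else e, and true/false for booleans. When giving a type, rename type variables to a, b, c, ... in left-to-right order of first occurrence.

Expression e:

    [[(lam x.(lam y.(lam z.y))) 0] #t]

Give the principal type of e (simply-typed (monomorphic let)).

Answer: a -> Bool

Trace:
y : b
\z._ : c -> b
\y._ : b -> c -> b
\x._ : a -> b -> c -> b
  unify a -> b -> c -> b ~ Int -> d
  unify a ~ Int
  unify b -> c -> b ~ d
_ _ : b -> c -> b
  unify b -> c -> b ~ Bool -> e
  unify b ~ Bool
  unify c -> Bool ~ e
_ _ : c -> Bool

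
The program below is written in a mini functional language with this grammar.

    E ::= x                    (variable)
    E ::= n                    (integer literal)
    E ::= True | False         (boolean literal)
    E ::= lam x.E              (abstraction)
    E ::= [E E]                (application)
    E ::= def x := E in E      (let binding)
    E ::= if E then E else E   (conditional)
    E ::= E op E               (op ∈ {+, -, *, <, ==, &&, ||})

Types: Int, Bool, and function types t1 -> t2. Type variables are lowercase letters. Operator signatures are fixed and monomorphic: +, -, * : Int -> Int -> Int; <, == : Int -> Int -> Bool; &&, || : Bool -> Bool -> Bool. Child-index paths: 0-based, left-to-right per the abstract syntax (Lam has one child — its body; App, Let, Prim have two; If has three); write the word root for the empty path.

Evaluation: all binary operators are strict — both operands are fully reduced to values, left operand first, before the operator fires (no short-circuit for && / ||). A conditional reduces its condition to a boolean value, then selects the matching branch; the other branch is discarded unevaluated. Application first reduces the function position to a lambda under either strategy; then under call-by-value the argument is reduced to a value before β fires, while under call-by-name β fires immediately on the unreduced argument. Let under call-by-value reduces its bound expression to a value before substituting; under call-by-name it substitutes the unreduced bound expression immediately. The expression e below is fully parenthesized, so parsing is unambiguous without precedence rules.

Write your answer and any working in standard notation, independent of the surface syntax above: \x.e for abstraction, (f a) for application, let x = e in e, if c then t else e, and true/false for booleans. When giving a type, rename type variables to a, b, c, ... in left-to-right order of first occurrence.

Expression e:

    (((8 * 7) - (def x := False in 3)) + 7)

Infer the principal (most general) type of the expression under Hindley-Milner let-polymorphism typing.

Answer: Int

Trace:
  unify Int ~ Int
  unify Int ~ Int
  unify Int ~ Int
let x : Bool
  unify Int ~ Int
  unify Int ~ Int
  unify Int ~ Int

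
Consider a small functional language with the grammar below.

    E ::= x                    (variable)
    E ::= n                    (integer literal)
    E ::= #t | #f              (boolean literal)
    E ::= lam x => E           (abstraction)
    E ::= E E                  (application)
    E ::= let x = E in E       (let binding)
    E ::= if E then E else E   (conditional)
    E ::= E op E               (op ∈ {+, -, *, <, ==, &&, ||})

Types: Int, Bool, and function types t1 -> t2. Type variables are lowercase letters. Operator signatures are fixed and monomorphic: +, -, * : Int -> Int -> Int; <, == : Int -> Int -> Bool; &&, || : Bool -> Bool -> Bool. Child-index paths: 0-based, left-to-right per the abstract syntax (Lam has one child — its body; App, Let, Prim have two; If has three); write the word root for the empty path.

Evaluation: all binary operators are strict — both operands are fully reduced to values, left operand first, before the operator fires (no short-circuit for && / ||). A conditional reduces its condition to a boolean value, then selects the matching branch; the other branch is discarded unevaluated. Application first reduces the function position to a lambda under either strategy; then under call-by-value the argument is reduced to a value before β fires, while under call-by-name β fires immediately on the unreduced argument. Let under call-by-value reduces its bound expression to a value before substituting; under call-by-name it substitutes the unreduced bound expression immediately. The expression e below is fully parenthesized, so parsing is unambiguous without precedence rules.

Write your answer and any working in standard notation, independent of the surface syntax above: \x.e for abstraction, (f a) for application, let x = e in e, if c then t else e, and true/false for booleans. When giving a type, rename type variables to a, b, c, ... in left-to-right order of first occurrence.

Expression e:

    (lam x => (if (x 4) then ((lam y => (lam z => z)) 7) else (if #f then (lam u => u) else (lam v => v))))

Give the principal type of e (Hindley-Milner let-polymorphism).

Answer: (Int -> Bool) -> a -> a

Working:
x : a
  unify a ~ Int -> b
_ _ : b
  unify b ~ Bool
z : d
\z._ : d -> d
\y._ : c -> d -> d
  unify c -> d -> d ~ Int -> e
  unify c ~ Int
  unify d -> d ~ e
_ _ : d -> d
  unify Bool ~ Bool
u : f
\u._ : f -> f
v : g
\v._ : g -> g
  unify f -> f ~ g -> g
  unify f ~ g
  unify g ~ g
  unify d -> d ~ g -> g
  unify d ~ g
  unify g ~ g
\x._ : (Int -> Bool) -> g -> g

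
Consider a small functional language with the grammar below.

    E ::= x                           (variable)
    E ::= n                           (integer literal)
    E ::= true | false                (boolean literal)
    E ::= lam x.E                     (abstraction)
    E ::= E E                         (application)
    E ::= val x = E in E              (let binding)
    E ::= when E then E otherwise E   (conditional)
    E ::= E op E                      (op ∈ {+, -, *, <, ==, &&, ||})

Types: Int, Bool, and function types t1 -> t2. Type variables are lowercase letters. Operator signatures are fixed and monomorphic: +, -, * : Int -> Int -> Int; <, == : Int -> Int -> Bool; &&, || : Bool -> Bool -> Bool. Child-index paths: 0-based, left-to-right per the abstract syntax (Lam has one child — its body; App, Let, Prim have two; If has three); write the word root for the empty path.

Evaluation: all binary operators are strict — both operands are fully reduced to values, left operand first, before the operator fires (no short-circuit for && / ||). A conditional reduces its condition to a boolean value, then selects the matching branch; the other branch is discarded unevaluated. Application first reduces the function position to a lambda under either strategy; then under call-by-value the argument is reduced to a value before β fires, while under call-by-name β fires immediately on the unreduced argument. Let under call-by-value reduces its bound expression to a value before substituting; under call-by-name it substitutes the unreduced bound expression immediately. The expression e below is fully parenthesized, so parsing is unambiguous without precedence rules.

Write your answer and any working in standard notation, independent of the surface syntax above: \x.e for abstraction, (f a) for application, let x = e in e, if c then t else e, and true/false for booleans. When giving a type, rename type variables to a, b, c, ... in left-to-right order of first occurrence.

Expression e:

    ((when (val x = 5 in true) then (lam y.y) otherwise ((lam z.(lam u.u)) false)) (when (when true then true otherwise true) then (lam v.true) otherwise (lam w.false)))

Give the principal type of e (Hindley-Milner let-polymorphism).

Working:
let x : Int
  unify Bool ~ Bool
y : a
\y._ : a -> a
u : c
\u._ : c -> c
\z._ : b -> c -> c
  unify b -> c -> c ~ Bool -> d
  unify b ~ Bool
  unify c -> c ~ d
_ _ : c -> c
  unify a -> a ~ c -> c
  unify a ~ c
  unify c ~ c
  unify Bool ~ Bool
  unify Bool ~ Bool
  unify Bool ~ Bool
\v._ : e -> Bool
\w._ : f -> Bool
  unify e -> Bool ~ f -> Bool
  unify e ~ f
  unify Bool ~ Bool
  unify c -> c ~ (f -> Bool) -> g
  unify c ~ f -> Bool
  unify f -> Bool ~ g
_ _ : f -> Bool

Answer: a -> Bool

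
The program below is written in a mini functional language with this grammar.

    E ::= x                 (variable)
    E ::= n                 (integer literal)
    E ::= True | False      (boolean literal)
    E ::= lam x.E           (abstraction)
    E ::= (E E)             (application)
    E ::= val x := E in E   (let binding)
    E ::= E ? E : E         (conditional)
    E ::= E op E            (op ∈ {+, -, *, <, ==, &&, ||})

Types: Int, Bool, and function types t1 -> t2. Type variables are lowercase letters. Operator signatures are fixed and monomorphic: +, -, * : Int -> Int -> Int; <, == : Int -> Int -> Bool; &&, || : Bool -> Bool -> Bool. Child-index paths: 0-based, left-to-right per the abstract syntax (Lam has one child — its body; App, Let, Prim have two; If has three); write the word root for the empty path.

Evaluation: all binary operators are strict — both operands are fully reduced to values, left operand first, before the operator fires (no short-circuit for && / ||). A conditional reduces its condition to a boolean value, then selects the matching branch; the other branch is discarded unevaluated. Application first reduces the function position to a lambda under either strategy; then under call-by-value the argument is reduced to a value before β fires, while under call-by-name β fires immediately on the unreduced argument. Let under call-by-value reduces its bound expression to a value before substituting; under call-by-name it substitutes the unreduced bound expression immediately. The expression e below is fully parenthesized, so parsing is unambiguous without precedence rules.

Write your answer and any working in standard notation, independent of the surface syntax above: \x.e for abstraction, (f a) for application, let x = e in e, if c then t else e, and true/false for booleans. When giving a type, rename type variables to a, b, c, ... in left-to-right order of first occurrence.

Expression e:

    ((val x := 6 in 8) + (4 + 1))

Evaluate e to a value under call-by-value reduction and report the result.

Working:
step 0: ((let x = 6 in 8) + (4 + 1))
step 1: [let@0] (8 + (4 + 1))
step 2: [delta@1] (8 + 5)
step 3: [delta@root] 13

Answer: 13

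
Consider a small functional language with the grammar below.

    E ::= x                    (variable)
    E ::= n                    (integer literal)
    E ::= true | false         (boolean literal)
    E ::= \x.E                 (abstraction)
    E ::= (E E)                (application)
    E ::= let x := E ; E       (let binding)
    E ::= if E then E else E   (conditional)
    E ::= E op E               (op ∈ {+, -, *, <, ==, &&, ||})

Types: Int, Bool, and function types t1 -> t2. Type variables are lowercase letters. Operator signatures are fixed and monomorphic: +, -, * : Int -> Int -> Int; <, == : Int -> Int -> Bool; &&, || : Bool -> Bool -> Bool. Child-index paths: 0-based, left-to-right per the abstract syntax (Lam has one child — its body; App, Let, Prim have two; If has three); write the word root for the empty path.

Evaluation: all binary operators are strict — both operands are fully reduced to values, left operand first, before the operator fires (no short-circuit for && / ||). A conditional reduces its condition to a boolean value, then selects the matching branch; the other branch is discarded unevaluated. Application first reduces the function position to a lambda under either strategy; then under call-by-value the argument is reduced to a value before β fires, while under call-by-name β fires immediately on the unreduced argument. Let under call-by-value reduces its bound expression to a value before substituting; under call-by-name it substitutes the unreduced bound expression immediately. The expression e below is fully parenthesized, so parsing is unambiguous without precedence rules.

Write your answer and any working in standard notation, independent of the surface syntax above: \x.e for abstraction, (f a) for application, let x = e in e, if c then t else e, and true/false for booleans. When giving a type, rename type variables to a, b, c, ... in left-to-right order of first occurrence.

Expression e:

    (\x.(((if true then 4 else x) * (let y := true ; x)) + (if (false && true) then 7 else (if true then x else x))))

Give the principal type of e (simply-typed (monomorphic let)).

Trace:
  unify Bool ~ Bool
x : a
  unify Int ~ a
  unify Int ~ Int
let y : Bool
x : Int
  unify Int ~ Int
  unify Int ~ Int
  unify Bool ~ Bool
  unify Bool ~ Bool
  unify Bool ~ Bool
  unify Bool ~ Bool
x : Int
x : Int
  unify Int ~ Int
  unify Int ~ Int
  unify Int ~ Int
\x._ : Int -> Int

Answer: Int -> Int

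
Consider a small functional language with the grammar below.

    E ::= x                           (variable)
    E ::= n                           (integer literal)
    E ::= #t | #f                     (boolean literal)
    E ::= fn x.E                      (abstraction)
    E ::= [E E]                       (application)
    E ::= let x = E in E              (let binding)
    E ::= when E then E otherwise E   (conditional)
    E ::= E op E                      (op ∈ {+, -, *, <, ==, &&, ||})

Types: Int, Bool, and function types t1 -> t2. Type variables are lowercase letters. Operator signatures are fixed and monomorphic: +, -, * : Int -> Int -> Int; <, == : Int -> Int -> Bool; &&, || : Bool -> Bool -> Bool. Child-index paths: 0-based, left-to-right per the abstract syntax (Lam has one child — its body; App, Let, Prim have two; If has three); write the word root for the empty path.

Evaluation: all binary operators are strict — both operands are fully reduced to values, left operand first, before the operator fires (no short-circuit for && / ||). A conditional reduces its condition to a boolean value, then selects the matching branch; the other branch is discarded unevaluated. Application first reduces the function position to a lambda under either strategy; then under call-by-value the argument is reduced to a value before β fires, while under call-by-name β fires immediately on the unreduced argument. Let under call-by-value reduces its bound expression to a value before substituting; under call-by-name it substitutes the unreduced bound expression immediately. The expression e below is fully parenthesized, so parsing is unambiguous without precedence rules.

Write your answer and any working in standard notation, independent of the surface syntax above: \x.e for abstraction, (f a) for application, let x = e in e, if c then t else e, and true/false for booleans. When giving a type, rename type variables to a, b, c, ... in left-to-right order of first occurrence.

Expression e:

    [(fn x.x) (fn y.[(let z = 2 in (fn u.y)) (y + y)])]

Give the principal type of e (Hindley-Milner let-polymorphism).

Answer: Int -> Int

Working:
x : a
\x._ : a -> a
let z : Int
y : b
\u._ : c -> b
y : b
  unify b ~ Int
y : Int
  unify Int ~ Int
  unify c -> Int ~ Int -> d
  unify c ~ Int
  unify Int ~ d
_ _ : Int
\y._ : Int -> Int
  unify a -> a ~ (Int -> Int) -> e
  unify a ~ Int -> Int
  unify Int -> Int ~ e
_ _ : Int -> Int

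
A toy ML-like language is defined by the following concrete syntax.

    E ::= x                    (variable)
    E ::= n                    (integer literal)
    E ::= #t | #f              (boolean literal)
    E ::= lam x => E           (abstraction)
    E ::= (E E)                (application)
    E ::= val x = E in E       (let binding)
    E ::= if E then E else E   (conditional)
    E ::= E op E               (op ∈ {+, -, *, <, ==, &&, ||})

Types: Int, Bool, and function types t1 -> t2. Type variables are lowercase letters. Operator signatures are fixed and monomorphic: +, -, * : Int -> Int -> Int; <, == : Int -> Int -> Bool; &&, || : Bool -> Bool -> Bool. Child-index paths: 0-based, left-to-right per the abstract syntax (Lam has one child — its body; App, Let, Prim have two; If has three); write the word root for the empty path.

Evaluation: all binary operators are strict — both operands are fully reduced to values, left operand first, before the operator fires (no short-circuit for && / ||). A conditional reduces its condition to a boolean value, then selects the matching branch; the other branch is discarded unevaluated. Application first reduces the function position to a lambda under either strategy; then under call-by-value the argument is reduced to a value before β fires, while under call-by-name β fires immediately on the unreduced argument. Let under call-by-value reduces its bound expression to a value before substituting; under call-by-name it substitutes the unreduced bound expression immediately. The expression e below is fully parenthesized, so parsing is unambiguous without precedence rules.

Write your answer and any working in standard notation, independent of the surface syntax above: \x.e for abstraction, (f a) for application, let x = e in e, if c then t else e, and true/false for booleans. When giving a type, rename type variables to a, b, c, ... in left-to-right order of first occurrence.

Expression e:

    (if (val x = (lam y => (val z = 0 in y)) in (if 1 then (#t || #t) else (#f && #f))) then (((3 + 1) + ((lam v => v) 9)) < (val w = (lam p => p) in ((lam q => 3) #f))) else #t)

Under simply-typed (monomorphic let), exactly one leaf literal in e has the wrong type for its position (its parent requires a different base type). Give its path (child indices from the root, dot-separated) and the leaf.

Answer: 0.1.0 : 1

Working:
let z : Int
y : a
\y._ : a -> a
let x : a -> a
  unify Int ~ Bool
  FAIL: mismatch Int ~ Bool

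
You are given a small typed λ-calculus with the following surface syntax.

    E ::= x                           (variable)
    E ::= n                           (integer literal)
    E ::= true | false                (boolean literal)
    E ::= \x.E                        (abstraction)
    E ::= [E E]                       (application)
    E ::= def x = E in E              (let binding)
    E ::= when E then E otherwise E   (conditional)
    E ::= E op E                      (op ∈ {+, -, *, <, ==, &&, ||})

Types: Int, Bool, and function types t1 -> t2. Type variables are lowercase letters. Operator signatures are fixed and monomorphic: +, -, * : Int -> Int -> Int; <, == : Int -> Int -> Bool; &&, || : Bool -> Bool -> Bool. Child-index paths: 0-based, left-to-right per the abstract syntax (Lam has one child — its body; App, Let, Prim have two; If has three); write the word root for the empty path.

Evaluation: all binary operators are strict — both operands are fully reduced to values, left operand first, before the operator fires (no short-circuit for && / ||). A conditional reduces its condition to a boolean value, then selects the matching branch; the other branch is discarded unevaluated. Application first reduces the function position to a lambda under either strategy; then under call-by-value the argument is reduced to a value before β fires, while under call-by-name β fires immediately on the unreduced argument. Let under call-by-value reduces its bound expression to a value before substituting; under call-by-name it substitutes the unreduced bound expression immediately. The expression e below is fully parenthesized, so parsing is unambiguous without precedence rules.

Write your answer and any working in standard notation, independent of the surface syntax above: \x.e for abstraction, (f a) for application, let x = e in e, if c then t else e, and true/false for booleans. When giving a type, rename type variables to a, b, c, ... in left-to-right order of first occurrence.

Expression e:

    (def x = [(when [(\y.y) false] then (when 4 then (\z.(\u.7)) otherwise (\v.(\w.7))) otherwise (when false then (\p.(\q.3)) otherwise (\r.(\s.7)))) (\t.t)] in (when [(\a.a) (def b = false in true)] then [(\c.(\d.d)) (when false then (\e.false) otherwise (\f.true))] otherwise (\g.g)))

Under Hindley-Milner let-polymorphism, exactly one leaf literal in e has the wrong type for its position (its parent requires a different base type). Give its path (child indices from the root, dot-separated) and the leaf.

Answer: 0.0.1.0 : 4

Working:
y : a
\y._ : a -> a
  unify a -> a ~ Bool -> b
  unify a ~ Bool
  unify Bool ~ b
_ _ : Bool
  unify Bool ~ Bool
  unify Int ~ Bool
  FAIL: mismatch Int ~ Bool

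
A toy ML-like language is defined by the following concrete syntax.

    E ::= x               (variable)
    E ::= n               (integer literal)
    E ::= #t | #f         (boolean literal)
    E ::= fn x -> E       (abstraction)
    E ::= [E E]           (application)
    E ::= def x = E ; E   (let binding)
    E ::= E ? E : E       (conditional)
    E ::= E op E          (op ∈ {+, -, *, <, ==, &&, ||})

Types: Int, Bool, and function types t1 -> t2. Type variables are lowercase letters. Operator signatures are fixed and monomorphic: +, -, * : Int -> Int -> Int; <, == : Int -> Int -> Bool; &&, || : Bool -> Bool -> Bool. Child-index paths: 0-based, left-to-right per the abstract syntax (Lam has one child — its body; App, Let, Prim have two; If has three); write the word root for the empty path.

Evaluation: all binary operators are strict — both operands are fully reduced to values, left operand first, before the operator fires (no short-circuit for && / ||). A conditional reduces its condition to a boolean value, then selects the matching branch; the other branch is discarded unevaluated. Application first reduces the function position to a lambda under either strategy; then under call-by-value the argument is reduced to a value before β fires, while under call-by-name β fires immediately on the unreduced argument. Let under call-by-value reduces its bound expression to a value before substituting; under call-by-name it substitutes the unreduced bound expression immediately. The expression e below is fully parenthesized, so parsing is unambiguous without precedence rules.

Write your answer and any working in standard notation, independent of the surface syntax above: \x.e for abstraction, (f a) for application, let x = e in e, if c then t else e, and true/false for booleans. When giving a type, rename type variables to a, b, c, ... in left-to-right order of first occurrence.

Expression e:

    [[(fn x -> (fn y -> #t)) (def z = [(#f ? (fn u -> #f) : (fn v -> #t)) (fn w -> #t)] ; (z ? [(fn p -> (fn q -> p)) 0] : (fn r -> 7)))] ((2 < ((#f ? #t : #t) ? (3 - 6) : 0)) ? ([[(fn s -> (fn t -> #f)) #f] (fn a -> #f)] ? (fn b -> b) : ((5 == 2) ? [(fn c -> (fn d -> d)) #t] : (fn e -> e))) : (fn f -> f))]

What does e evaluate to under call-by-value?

Trace:
step 0: (((\x.(\y.true)) (let z = ((if false then (\u.false) else (\v.true)) (\w.true)) in (if z then ((\p.(\q.p)) 0) else (\r.7)))) (if (2 < (if (if false then true else true) then (3 - 6) else 0)) then (if (((\s.(\t.false)) false) (\a.false)) then (\b.b) else (if (5 == 2) then ((\c.(\d.d)) true) else (\e.e))) else (\f.f)))
step 1: [if@0.1.0.0] (((\x.(\y.true)) (let z = ((\v.true) (\w.true)) in (if z then ((\p.(\q.p)) 0) else (\r.7)))) (if (2 < (if (if false then true else true) then (3 - 6) else 0)) then (if (((\s.(\t.false)) false) (\a.false)) then (\b.b) else (if (5 == 2) then ((\c.(\d.d)) true) else (\e.e))) else (\f.f)))
step 2: [beta@0.1.0] (((\x.(\y.true)) (let z = true in (if z then ((\p.(\q.p)) 0) else (\r.7)))) (if (2 < (if (if false then true else true) then (3 - 6) else 0)) then (if (((\s.(\t.false)) false) (\a.false)) then (\b.b) else (if (5 == 2) then ((\c.(\d.d)) true) else (\e.e))) else (\f.f)))
step 3: [let@0.1] (((\x.(\y.true)) (if true then ((\p.(\q.p)) 0) else (\r.7))) (if (2 < (if (if false then true else true) then (3 - 6) else 0)) then (if (((\s.(\t.false)) false) (\a.false)) then (\b.b) else (if (5 == 2) then ((\c.(\d.d)) true) else (\e.e))) else (\f.f)))
step 4: [if@0.1] (((\x.(\y.true)) ((\p.(\q.p)) 0)) (if (2 < (if (if false then true else true) then (3 - 6) else 0)) then (if (((\s.(\t.false)) false) (\a.false)) then (\b.b) else (if (5 == 2) then ((\c.(\d.d)) true) else (\e.e))) else (\f.f)))
step 5: [beta@0.1] (((\x.(\y.true)) (\q.0)) (if (2 < (if (if false then true else true) then (3 - 6) else 0)) then (if (((\s.(\t.false)) false) (\a.false)) then (\b.b) else (if (5 == 2) then ((\c.(\d.d)) true) else (\e.e))) else (\f.f)))
step 6: [beta@0] ((\y.true) (if (2 < (if (if false then true else true) then (3 - 6) else 0)) then (if (((\s.(\t.false)) false) (\a.false)) then (\b.b) else (if (5 == 2) then ((\c.(\d.d)) true) else (\e.e))) else (\f.f)))
step 7: [if@1.0.1.0] ((\y.true) (if (2 < (if true then (3 - 6) else 0)) then (if (((\s.(\t.false)) false) (\a.false)) then (\b.b) else (if (5 == 2) then ((\c.(\d.d)) true) else (\e.e))) else (\f.f)))
step 8: [if@1.0.1] ((\y.true) (if (2 < (3 - 6)) then (if (((\s.(\t.false)) false) (\a.false)) then (\b.b) else (if (5 == 2) then ((\c.(\d.d)) true) else (\e.e))) else (\f.f)))
step 9: [delta@1.0.1] ((\y.true) (if (2 < -3) then (if (((\s.(\t.false)) false) (\a.false)) then (\b.b) else (if (5 == 2) then ((\c.(\d.d)) true) else (\e.e))) else (\f.f)))
step 10: [delta@1.0] ((\y.true) (if false then (if (((\s.(\t.false)) false) (\a.false)) then (\b.b) else (if (5 == 2) then ((\c.(\d.d)) true) else (\e.e))) else (\f.f)))
step 11: [if@1] ((\y.true) (\f.f))
step 12: [beta@root] true

Answer: true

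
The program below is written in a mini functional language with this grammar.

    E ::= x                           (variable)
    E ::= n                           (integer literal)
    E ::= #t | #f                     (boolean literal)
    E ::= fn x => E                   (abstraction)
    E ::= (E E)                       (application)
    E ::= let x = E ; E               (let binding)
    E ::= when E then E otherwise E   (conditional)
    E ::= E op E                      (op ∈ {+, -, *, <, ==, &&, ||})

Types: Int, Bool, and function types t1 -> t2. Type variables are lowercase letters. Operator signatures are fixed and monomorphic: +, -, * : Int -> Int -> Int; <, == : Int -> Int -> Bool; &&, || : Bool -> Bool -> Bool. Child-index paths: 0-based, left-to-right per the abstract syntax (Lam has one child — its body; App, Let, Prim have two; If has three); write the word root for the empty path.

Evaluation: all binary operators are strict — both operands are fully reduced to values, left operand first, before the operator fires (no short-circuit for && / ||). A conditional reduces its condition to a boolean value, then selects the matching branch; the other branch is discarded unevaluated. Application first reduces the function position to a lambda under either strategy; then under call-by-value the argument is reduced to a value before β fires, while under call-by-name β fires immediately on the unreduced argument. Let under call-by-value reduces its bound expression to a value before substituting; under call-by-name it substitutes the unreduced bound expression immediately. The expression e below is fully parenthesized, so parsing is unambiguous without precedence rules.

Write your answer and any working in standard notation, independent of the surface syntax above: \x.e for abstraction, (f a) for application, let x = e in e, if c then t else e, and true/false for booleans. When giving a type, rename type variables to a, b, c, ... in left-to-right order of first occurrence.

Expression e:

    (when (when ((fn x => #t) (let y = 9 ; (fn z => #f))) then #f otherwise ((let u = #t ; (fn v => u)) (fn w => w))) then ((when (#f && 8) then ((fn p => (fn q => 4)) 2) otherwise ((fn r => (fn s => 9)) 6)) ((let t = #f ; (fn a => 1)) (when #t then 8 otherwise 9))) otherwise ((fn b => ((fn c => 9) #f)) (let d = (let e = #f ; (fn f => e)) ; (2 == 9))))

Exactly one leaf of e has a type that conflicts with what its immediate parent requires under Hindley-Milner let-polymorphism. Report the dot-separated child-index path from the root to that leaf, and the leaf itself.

Answer: 1.0.0.1 : 8

Derivation:
\x._ : a -> Bool
let y : Int
\z._ : b -> Bool
  unify a -> Bool ~ (b -> Bool) -> c
  unify a ~ b -> Bool
  unify Bool ~ c
_ _ : Bool
  unify Bool ~ Bool
let u : Bool
u : Bool
\v._ : d -> Bool
w : e
\w._ : e -> e
  unify d -> Bool ~ (e -> e) -> f
  unify d ~ e -> e
  unify Bool ~ f
_ _ : Bool
  unify Bool ~ Bool
  unify Bool ~ Bool
  unify Bool ~ Bool
  unify Int ~ Bool
  FAIL: mismatch Int ~ Bool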